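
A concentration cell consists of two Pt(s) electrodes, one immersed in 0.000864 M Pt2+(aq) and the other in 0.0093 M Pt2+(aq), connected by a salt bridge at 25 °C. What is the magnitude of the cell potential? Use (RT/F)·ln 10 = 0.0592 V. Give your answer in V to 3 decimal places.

For a concentration cell E°cell = 0, since both electrodes use the same couple.
The compartment with the higher Pt2+(aq) concentration (0.0093 M) acts as the cathode; ions are reduced there and produced at the dilute (0.000864 M) anode.
With n = 2, Ecell = −(0.0592/2)·log([dilute]/[conc]) = −(0.0592/2)·log(0.000864/0.0093) = +0.031 V.

0.031 V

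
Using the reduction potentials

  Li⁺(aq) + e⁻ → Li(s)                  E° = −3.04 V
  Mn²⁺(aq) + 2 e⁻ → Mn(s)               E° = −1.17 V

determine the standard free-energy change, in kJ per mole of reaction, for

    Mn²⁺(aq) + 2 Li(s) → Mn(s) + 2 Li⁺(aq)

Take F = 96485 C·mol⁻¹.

In the reaction as written Mn²⁺(aq) is reduced, so the Mn²⁺/Mn couple is the cathode and Li⁺/Li is the anode.
E°cell = −1.17 − (−3.04) = +1.87 V; balancing electrons gives n = 2.
ΔG° = −nFE°cell = −(2)(96485)(+1.87) J/mol = −361 kJ/mol.

−361 kJ/mol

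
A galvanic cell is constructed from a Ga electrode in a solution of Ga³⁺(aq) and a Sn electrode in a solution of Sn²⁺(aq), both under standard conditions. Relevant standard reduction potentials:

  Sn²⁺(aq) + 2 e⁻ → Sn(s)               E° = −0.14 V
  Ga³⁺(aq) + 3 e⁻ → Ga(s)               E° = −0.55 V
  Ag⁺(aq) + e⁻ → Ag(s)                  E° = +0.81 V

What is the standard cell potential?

Of the two couples in this cell, the one with the more positive reduction potential is reduced at the cathode: here that is Sn²⁺/Sn (−0.14 V); Ga³⁺/Ga (−0.55 V) is the anode.
E°cell = E°(cathode) − E°(anode) = −0.14 − (−0.55) = +0.41 V.

+0.41 V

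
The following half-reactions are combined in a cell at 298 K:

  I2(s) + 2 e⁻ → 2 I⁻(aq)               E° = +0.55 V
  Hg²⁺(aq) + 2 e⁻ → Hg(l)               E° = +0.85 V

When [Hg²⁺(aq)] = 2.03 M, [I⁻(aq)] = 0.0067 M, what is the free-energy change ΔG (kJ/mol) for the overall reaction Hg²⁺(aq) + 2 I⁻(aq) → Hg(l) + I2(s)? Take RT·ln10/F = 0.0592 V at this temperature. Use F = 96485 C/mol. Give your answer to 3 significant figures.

The standard cell potential is +0.85 − (+0.55) = +0.30 V, with n = 2 electrons in the balanced equation.
Q = 1 / ([Hg²⁺(aq)]·[I⁻(aq)]^2) = 1.1×10^4, so log Q = 4.040 and E = +0.30 − (0.0592/2)(4.040) = +0.1804 V.
Finally ΔG = −nFE = −(2)(96485 C/mol)(+0.1804 V) = −34.8 kJ/mol.

−34.8 kJ/mol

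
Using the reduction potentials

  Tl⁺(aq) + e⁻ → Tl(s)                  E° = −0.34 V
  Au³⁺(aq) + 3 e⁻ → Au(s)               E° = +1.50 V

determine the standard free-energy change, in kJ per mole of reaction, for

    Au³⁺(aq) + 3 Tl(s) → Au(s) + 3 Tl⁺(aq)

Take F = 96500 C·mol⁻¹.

In the reaction as written Au³⁺(aq) is reduced, so the Au³⁺/Au couple is the cathode and Tl⁺/Tl is the anode.
E°cell = +1.50 − (−0.34) = +1.84 V; balancing electrons gives n = 3.
ΔG° = −nFE°cell = −(3)(96500)(+1.84) J/mol = −533 kJ/mol.

−533 kJ/mol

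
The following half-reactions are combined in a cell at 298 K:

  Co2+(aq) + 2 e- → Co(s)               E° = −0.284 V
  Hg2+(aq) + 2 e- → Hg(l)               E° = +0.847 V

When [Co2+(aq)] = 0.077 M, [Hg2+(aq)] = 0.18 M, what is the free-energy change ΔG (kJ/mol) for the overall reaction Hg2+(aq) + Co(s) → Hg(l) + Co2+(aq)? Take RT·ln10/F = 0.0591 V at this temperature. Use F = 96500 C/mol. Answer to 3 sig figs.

With Hg²⁺/Hg reduced at the cathode, E°cell = +0.847 − (−0.284) = +1.131 V and n = 2.
Here Q = [Co2+(aq)] / [Hg2+(aq)] = 0.428 (log Q = −0.369), giving E = +1.131 − (0.0591/2)·(−0.369) = +1.1419 V.
ΔG = −nFE = −(2)(96500)(+1.1419) J/mol = −220 kJ/mol.

−220 kJ/mol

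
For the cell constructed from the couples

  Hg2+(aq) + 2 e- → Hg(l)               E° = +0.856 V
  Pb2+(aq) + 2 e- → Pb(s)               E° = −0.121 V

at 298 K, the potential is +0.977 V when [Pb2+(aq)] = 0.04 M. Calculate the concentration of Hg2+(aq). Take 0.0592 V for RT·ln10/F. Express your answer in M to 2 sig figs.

The Hg²⁺/Hg couple has the larger reduction potential, so it is the cathode: E°cell = +0.856 − (−0.121) = +0.977 V and n = 2.
Rearranging E = E° − (0.0592/n)·log Q gives log Q = 2(+0.977 − (+0.977))/0.0592 = 0.000.
Balancing electrons gives Hg2+(aq) + Pb(s) → Hg(l) + Pb2+(aq); thus Q = [Pb2+(aq)] / [Hg2+(aq)].
Solving for the unknown gives log [Hg2+(aq)] = −1.398, so [Hg2+(aq)] ≈ 0.040 M.

0.040 M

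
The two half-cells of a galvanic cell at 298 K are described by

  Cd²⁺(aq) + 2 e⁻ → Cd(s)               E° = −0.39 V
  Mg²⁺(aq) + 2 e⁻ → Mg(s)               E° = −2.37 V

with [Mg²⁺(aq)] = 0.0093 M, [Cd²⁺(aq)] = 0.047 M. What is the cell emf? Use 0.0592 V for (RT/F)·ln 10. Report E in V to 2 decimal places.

+2.00 V

Since E°(Cd²⁺/Cd) > E°(Mg²⁺/Mg), Cd²⁺/Cd serves as the cathode.
The standard potential is −0.39 − (−2.37) = +1.98 V and the balanced reaction transfers n = 2 electrons.
For the overall reaction Cd²⁺(aq) + Mg(s) → Cd(s) + Mg²⁺(aq), Q = [Mg²⁺(aq)] / [Cd²⁺(aq)] = 0.198, giving log Q = −0.704.
By the Nernst equation, E = +1.98 − (0.0592/2)·(−0.704) = +2.00 V.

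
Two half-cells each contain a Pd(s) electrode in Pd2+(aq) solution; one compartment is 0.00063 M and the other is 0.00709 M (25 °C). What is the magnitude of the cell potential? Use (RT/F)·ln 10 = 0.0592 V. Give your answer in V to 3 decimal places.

For a concentration cell E°cell = 0, since both electrodes use the same couple.
The compartment with the higher Pd2+(aq) concentration (0.00709 M) acts as the cathode; ions are reduced there and produced at the dilute (0.00063 M) anode.
With n = 2, Ecell = −(0.0592/2)·log([dilute]/[conc]) = −(0.0592/2)·log(0.00063/0.00709) = +0.031 V.

0.031 V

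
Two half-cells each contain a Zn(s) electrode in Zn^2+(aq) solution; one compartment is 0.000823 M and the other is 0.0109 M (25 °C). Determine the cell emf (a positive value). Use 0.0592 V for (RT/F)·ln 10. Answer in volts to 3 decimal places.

0.033 V

For a concentration cell E°cell = 0, since both electrodes use the same couple.
The compartment with the higher Zn^2+(aq) concentration (0.0109 M) acts as the cathode; ions are reduced there and produced at the dilute (0.000823 M) anode.
With n = 2, Ecell = −(0.0592/2)·log([dilute]/[conc]) = −(0.0592/2)·log(0.000823/0.0109) = +0.033 V.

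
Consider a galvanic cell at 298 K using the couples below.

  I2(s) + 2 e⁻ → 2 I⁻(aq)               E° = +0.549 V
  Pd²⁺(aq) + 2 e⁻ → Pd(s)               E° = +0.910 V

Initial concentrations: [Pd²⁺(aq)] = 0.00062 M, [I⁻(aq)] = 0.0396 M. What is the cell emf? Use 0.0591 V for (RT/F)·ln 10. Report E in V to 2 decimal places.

+0.18 V

Pd²⁺/Pd is reduced (cathode, E° = +0.910 V) and I₂/I⁻ is oxidized (anode).
E°cell = +0.910 − (+0.549) = +0.361 V, with n = 2 electrons transferred.
Balancing gives Pd²⁺(aq) + 2 I⁻(aq) → Pd(s) + I2(s); hence Q = 1 / ([Pd²⁺(aq)]·[I⁻(aq)]^2) = 1.03×10^6 (log Q = 6.012).
E = E° − (0.0591/n)·log Q = +0.361 − (0.0591/2)(6.012) = +0.18 V.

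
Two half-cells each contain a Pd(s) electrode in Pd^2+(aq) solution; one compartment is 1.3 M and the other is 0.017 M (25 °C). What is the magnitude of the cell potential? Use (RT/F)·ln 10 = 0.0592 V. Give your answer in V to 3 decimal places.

For a concentration cell E°cell = 0, since both electrodes use the same couple.
The compartment with the higher Pd^2+(aq) concentration (1.3 M) acts as the cathode; ions are reduced there and produced at the dilute (0.017 M) anode.
With n = 2, Ecell = −(0.0592/2)·log([dilute]/[conc]) = −(0.0592/2)·log(0.017/1.3) = +0.056 V.

0.056 V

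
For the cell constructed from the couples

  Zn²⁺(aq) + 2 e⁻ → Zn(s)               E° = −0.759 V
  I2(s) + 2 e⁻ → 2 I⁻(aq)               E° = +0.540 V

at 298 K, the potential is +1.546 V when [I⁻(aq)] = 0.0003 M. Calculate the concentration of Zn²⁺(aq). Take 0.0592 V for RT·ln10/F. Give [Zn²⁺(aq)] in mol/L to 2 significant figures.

I₂/I⁻ is the cathode (higher E°); E°cell = +0.540 − (−0.759) = +1.299 V with n = 2.
Rearranging E = E° − (0.0592/n)·log Q gives log Q = 2(+1.299 − (+1.546))/0.0592 = −8.345.
For I2(s) + Zn(s) → 2 I⁻(aq) + Zn²⁺(aq), the reaction quotient is Q = [I⁻(aq)]^2·[Zn²⁺(aq)].
Isolating [Zn²⁺(aq)] in Q = 10^{−8.345} yields log [Zn²⁺(aq)] = −1.299, i.e. 0.050 M.

0.050 M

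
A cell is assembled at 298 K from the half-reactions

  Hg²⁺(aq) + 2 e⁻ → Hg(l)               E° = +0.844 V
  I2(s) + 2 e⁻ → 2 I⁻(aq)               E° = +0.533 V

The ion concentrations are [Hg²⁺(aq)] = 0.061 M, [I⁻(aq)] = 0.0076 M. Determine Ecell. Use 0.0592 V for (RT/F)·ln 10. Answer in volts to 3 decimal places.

+0.150 V

The Hg²⁺/Hg couple has the more positive E°, so it is the cathode; I₂/I⁻ is the anode.
The standard potential is +0.844 − (+0.533) = +0.311 V and the balanced reaction transfers n = 2 electrons.
The balanced reaction is Hg²⁺(aq) + 2 I⁻(aq) → Hg(l) + I2(s), so Q = 1 / ([Hg²⁺(aq)]·[I⁻(aq)]^2) = 2.84×10^5 and log Q = 5.453.
By the Nernst equation, E = +0.311 − (0.0592/2)·(5.453) = +0.150 V.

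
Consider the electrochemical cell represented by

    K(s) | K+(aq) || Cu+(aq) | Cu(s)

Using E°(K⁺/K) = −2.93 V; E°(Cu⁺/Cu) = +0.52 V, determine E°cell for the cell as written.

+3.45 V

By convention the left-hand electrode in cell notation is the anode (oxidation) and the right-hand electrode is the cathode (reduction).
E°cell = E°(right) − E°(left) = +0.52 − (−2.93) = +3.45 V.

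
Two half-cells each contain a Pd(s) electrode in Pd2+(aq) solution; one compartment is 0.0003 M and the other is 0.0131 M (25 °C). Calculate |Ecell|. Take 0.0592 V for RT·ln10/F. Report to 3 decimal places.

0.049 V

For a concentration cell E°cell = 0, since both electrodes use the same couple.
The compartment with the higher Pd2+(aq) concentration (0.0131 M) acts as the cathode; ions are reduced there and produced at the dilute (0.0003 M) anode.
With n = 2, Ecell = −(0.0592/2)·log([dilute]/[conc]) = −(0.0592/2)·log(0.0003/0.0131) = +0.049 V.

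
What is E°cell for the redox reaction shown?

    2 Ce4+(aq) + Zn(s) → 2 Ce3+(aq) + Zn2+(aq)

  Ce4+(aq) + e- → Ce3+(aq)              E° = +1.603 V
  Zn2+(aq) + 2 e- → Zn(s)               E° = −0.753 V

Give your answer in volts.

+2.356 V

In the reaction as written, Ce4+(aq) is reduced (cathode) and Zn2+(aq) is produced by oxidation at the anode.
E°cell = E°(cathode) − E°(anode) = +1.603 − (−0.753) = +2.356 V.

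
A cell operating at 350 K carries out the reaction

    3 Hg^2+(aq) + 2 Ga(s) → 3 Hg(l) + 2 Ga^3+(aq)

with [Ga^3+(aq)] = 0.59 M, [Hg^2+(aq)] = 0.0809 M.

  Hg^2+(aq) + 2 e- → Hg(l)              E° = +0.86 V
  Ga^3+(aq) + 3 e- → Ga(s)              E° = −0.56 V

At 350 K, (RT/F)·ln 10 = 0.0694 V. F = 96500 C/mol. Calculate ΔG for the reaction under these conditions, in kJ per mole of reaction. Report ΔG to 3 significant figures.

The standard cell potential is +0.86 − (−0.56) = +1.42 V, with n = 6 electrons in the balanced equation.
Q = [Ga^3+(aq)]^2 / [Hg^2+(aq)]^3 = 657, so log Q = 2.818 and E = +1.42 − (0.0694/6)(2.818) = +1.3874 V.
ΔG = −nFE = −(6)(96500)(+1.3874) J/mol = −803 kJ/mol.

−803 kJ/mol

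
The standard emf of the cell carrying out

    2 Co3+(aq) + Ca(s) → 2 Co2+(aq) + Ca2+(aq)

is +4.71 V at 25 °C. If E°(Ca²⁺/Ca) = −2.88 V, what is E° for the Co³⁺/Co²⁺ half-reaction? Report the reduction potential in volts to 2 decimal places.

+1.83 V

In the reaction as written the Co³⁺/Co²⁺ couple is reduced (cathode) and Ca²⁺/Ca is oxidized (anode), so E°cell = E°(Co³⁺/Co²⁺) − E°(Ca²⁺/Ca).
E°(Co³⁺/Co²⁺) = E°cell + E°(anode) = +4.71 + (−2.88) = +1.83 V.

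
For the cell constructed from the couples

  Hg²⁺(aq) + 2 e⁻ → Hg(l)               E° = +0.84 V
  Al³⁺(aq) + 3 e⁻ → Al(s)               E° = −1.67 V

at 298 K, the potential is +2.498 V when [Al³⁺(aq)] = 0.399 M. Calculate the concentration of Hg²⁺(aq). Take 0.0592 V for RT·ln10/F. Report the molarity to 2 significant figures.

The Hg²⁺/Hg couple has the larger reduction potential, so it is the cathode: E°cell = +0.84 − (−1.67) = +2.51 V and n = 6.
Since E = E° − (0.0592/n)·log Q, log Q = n(E° − E)/0.0592 = 1.216.
For 3 Hg²⁺(aq) + 2 Al(s) → 3 Hg(l) + 2 Al³⁺(aq), the reaction quotient is Q = [Al³⁺(aq)]^2 / [Hg²⁺(aq)]^3.
Substituting the known concentrations and solving, log [Hg²⁺(aq)] = −0.671 and [Hg²⁺(aq)] = 0.21 M.

0.21 M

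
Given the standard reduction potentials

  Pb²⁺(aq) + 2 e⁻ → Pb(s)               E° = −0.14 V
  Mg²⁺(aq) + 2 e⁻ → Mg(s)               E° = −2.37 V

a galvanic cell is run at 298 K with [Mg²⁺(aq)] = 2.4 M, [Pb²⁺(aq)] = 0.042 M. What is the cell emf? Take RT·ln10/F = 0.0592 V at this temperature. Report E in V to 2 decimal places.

Pb²⁺/Pb is reduced (cathode, E° = −0.14 V) and Mg²⁺/Mg is oxidized (anode).
The standard potential is −0.14 − (−2.37) = +2.23 V and the balanced reaction transfers n = 2 electrons.
Balancing gives Pb²⁺(aq) + Mg(s) → Pb(s) + Mg²⁺(aq); hence Q = [Mg²⁺(aq)] / [Pb²⁺(aq)] = 57.1 (log Q = 1.757).
By the Nernst equation, E = +2.23 − (0.0592/2)·(1.757) = +2.18 V.

+2.18 V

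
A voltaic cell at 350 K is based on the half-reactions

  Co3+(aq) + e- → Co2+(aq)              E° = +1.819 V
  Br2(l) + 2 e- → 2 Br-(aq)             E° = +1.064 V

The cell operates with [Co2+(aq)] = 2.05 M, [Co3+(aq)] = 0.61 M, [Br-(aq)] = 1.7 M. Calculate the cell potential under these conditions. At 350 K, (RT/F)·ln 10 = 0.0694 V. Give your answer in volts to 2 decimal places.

+0.73 V

The Co³⁺/Co²⁺ couple has the more positive E°, so it is the cathode; Br₂/Br⁻ is the anode.
E°cell = +1.819 − (+1.064) = +0.755 V, with n = 2 electrons transferred.
For the overall reaction 2 Co3+(aq) + 2 Br-(aq) → 2 Co2+(aq) + Br2(l), Q = [Co2+(aq)]^2 / ([Co3+(aq)]^2·[Br-(aq)]^2) = 3.91, giving log Q = 0.592.
E = E° − (0.0694/n)·log Q = +0.755 − (0.0694/2)(0.592) = +0.73 V.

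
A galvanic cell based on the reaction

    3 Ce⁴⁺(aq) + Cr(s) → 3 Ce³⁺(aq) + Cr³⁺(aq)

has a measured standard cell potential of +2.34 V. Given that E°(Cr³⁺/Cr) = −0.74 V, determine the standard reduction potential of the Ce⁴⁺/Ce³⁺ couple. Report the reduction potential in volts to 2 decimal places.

+1.60 V

In the reaction as written the Ce⁴⁺/Ce³⁺ couple is reduced (cathode) and Cr³⁺/Cr is oxidized (anode), so E°cell = E°(Ce⁴⁺/Ce³⁺) − E°(Cr³⁺/Cr).
E°(Ce⁴⁺/Ce³⁺) = E°cell + E°(anode) = +2.34 + (−0.74) = +1.60 V.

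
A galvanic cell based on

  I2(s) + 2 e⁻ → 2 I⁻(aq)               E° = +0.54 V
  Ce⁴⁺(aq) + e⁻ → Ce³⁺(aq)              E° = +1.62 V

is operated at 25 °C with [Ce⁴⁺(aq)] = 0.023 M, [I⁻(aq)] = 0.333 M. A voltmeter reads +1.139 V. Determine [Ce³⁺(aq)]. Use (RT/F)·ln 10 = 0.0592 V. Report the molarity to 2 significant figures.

0.00077 M

Ce⁴⁺/Ce³⁺ is the cathode (higher E°); E°cell = +1.62 − (+0.54) = +1.08 V with n = 2.
From the Nernst equation, log Q = n(E° − E)/0.0592 = 2·(+1.08 − (+1.139))/0.0592 = −1.993.
The balanced reaction is 2 Ce⁴⁺(aq) + 2 I⁻(aq) → 2 Ce³⁺(aq) + I2(s), so Q = [Ce³⁺(aq)]^2 / ([Ce⁴⁺(aq)]^2·[I⁻(aq)]^2).
Solving for the unknown gives log [Ce³⁺(aq)] = −3.112, so [Ce³⁺(aq)] ≈ 0.00077 M.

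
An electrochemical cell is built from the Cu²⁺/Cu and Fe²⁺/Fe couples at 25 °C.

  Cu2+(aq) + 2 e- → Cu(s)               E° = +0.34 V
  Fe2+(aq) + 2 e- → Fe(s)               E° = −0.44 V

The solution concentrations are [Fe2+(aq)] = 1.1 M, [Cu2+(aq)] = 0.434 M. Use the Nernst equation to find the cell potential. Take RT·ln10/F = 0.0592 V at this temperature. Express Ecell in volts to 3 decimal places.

+0.768 V

Since E°(Cu²⁺/Cu) > E°(Fe²⁺/Fe), Cu²⁺/Cu serves as the cathode.
The standard potential is +0.34 − (−0.44) = +0.78 V and the balanced reaction transfers n = 2 electrons.
For the overall reaction Cu2+(aq) + Fe(s) → Cu(s) + Fe2+(aq), Q = [Fe2+(aq)] / [Cu2+(aq)] = 2.53, giving log Q = 0.404.
Applying E = E° − (RT ln10/nF)·log Q gives +0.78 − (0.0592/2)(0.404) = +0.768 V.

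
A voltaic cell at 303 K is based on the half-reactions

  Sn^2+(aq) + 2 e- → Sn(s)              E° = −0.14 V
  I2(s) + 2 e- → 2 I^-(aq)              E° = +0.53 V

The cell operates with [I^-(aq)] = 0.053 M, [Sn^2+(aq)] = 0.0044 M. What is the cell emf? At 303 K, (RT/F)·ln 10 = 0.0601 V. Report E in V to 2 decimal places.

+0.82 V

I₂/I⁻ is reduced (cathode, E° = +0.53 V) and Sn²⁺/Sn is oxidized (anode).
E°cell = +0.53 − (−0.14) = +0.67 V, with n = 2 electrons transferred.
Balancing gives I2(s) + Sn(s) → 2 I^-(aq) + Sn^2+(aq); hence Q = [I^-(aq)]^2·[Sn^2+(aq)] = 1.24×10^−5 (log Q = −4.908).
Applying E = E° − (RT ln10/nF)·log Q gives +0.67 − (0.0601/2)(−4.908) = +0.82 V.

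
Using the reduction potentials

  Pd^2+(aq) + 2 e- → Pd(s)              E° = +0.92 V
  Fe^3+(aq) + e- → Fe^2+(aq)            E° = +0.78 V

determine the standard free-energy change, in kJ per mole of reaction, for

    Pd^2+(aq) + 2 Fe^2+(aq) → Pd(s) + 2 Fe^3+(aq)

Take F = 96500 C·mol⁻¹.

−27.0 kJ/mol

In the reaction as written Pd^2+(aq) is reduced, so the Pd²⁺/Pd couple is the cathode and Fe³⁺/Fe²⁺ is the anode.
E°cell = +0.92 − (+0.78) = +0.14 V; balancing electrons gives n = 2.
ΔG° = −nFE°cell = −(2)(96500)(+0.14) J/mol = −27.0 kJ/mol.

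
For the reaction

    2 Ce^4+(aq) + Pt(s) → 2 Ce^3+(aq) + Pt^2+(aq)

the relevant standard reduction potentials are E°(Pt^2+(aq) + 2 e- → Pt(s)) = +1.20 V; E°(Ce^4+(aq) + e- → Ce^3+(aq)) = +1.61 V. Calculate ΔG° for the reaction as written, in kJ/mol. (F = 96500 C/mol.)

In the reaction as written Ce^4+(aq) is reduced, so the Ce⁴⁺/Ce³⁺ couple is the cathode and Pt²⁺/Pt is the anode.
E°cell = +1.61 − (+1.20) = +0.41 V; balancing electrons gives n = 2.
ΔG° = −nFE°cell = −(2)(96500)(+0.41) J/mol = −79.1 kJ/mol.

−79.1 kJ/mol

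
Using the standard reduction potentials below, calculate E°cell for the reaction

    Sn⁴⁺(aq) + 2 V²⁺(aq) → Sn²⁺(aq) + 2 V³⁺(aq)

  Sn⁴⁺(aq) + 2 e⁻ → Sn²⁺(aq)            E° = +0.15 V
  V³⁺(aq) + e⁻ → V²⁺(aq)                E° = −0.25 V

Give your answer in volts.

Sn⁴⁺(aq) gains electrons, so the Sn⁴⁺/Sn²⁺ couple is the cathode; the V³⁺/V²⁺ couple is the anode.
E°cell = E°(cathode) − E°(anode) = +0.15 − (−0.25) = +0.40 V.
The positive value indicates the reaction is spontaneous as written.

+0.40 V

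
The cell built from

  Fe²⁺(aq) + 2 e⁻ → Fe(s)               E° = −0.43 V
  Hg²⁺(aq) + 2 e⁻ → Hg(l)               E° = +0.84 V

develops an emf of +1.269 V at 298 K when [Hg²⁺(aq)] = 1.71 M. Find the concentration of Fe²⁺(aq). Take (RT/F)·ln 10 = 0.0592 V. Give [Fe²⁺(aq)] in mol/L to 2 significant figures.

With Hg²⁺/Hg at the cathode and Fe²⁺/Fe at the anode, E°cell = +0.84 − (−0.43) = +1.27 V (n = 2).
Since E = E° − (0.0592/n)·log Q, log Q = n(E° − E)/0.0592 = 0.034.
Balancing electrons gives Hg²⁺(aq) + Fe(s) → Hg(l) + Fe²⁺(aq); thus Q = [Fe²⁺(aq)] / [Hg²⁺(aq)].
Isolating [Fe²⁺(aq)] in Q = 10^{0.034} yields log [Fe²⁺(aq)] = 0.267, i.e. 1.8 M.

1.8 M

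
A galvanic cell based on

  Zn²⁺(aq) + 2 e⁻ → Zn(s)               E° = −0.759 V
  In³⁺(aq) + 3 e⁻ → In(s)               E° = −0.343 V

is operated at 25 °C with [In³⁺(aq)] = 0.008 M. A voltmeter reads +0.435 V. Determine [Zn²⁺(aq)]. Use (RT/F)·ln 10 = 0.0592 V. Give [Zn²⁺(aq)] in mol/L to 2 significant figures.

In³⁺/In is the cathode (higher E°); E°cell = −0.343 − (−0.759) = +0.416 V with n = 6.
Rearranging E = E° − (0.0592/n)·log Q gives log Q = 6(+0.416 − (+0.435))/0.0592 = −1.926.
The balanced reaction is 2 In³⁺(aq) + 3 Zn(s) → 2 In(s) + 3 Zn²⁺(aq), so Q = [Zn²⁺(aq)]^3 / [In³⁺(aq)]^2.
Solving for the unknown gives log [Zn²⁺(aq)] = −2.040, so [Zn²⁺(aq)] ≈ 0.0091 M.

0.0091 M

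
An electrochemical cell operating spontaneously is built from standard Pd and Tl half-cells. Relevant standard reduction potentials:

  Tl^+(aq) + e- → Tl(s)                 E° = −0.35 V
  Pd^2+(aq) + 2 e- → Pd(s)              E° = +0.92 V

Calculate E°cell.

+1.27 V

Of the two couples in this cell, the one with the more positive reduction potential is reduced at the cathode: here that is Pd²⁺/Pd (+0.92 V); Tl⁺/Tl (−0.35 V) is the anode.
E°cell = E°(cathode) − E°(anode) = +0.92 − (−0.35) = +1.27 V.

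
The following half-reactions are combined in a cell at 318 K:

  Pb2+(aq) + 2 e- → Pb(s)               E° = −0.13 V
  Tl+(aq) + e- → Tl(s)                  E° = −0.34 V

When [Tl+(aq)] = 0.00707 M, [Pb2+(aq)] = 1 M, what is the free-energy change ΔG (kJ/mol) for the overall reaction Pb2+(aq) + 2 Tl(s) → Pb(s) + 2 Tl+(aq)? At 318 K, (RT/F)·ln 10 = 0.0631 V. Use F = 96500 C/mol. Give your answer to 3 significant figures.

−66.7 kJ/mol

E°cell = −0.13 − (−0.34) = +0.21 V; the balanced reaction transfers n = 2 electrons.
Here Q = [Tl+(aq)]^2 / [Pb2+(aq)] = 5×10^−5 (log Q = −4.301), giving E = +0.21 − (0.0631/2)·(−4.301) = +0.3457 V.
ΔG = −nFE = −(2)(96500)(+0.3457) J/mol = −66.7 kJ/mol.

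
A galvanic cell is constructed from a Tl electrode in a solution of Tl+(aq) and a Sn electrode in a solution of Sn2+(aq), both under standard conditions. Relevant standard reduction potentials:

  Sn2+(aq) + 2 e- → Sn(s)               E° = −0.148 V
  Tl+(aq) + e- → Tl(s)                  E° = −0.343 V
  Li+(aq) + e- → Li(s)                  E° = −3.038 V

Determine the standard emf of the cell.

+0.195 V

Of the two couples in this cell, the one with the more positive reduction potential is reduced at the cathode: here that is Sn²⁺/Sn (−0.148 V); Tl⁺/Tl (−0.343 V) is the anode.
E°cell = E°(cathode) − E°(anode) = −0.148 − (−0.343) = +0.195 V.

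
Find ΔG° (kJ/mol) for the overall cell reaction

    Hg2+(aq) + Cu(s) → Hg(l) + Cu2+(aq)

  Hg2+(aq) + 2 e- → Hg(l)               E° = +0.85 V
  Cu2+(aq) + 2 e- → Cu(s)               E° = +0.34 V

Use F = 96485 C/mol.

In the reaction as written Hg2+(aq) is reduced, so the Hg²⁺/Hg couple is the cathode and Cu²⁺/Cu is the anode.
E°cell = +0.85 − (+0.34) = +0.51 V; balancing electrons gives n = 2.
ΔG° = −nFE°cell = −(2)(96485)(+0.51) J/mol = −98.4 kJ/mol.

−98.4 kJ/mol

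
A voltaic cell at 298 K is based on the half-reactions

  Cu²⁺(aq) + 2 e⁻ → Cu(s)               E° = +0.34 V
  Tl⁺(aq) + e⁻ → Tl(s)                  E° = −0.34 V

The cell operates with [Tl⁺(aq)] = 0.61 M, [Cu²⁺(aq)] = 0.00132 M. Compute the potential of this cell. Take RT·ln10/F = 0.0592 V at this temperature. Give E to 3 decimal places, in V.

The Cu²⁺/Cu couple has the more positive E°, so it is the cathode; Tl⁺/Tl is the anode.
E°cell = E°cat − E°an = +0.34 − (−0.34) = +0.68 V; n = 2.
For the overall reaction Cu²⁺(aq) + 2 Tl(s) → Cu(s) + 2 Tl⁺(aq), Q = [Tl⁺(aq)]^2 / [Cu²⁺(aq)] = 282, giving log Q = 2.450.
E = E° − (0.0592/n)·log Q = +0.68 − (0.0592/2)(2.450) = +0.607 V.

+0.607 V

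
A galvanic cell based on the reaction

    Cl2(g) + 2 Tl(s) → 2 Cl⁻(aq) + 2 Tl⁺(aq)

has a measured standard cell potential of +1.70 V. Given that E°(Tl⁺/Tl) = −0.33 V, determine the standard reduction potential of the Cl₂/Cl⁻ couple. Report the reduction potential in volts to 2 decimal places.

In the reaction as written the Cl₂/Cl⁻ couple is reduced (cathode) and Tl⁺/Tl is oxidized (anode), so E°cell = E°(Cl₂/Cl⁻) − E°(Tl⁺/Tl).
E°(Cl₂/Cl⁻) = E°cell + E°(anode) = +1.70 + (−0.33) = +1.37 V.

+1.37 V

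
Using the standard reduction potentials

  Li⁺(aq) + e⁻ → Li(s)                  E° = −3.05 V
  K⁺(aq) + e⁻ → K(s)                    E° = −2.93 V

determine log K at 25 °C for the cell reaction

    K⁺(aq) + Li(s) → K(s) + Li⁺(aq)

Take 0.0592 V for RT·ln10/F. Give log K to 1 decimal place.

log K = 2.0

The K⁺/K couple is reduced (cathode); E°cell = −2.93 − (−3.05) = +0.12 V with n = 1.
At equilibrium E = 0, so log K = nE°cell / 0.0592 = (1)(+0.12) / 0.0592 = 2.0.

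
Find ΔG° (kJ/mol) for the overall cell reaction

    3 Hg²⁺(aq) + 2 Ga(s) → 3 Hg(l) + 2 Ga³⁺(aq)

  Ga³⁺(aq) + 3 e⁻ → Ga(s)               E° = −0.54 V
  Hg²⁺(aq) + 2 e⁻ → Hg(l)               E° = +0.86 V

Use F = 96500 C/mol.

In the reaction as written Hg²⁺(aq) is reduced, so the Hg²⁺/Hg couple is the cathode and Ga³⁺/Ga is the anode.
E°cell = +0.86 − (−0.54) = +1.40 V; balancing electrons gives n = 6.
ΔG° = −nFE°cell = −(6)(96500)(+1.40) J/mol = −811 kJ/mol.

−811 kJ/mol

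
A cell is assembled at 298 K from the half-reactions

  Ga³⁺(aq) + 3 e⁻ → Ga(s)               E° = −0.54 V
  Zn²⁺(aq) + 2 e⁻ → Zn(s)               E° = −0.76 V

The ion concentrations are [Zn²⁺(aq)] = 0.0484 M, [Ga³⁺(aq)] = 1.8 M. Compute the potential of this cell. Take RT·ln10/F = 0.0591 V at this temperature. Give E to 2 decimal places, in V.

Ga³⁺/Ga is reduced (cathode, E° = −0.54 V) and Zn²⁺/Zn is oxidized (anode).
The standard potential is −0.54 − (−0.76) = +0.22 V and the balanced reaction transfers n = 6 electrons.
The balanced reaction is 2 Ga³⁺(aq) + 3 Zn(s) → 2 Ga(s) + 3 Zn²⁺(aq), so Q = [Zn²⁺(aq)]^3 / [Ga³⁺(aq)]^2 = 3.5×10^−5 and log Q = −4.456.
E = E° − (0.0591/n)·log Q = +0.22 − (0.0591/6)(−4.456) = +0.26 V.

+0.26 V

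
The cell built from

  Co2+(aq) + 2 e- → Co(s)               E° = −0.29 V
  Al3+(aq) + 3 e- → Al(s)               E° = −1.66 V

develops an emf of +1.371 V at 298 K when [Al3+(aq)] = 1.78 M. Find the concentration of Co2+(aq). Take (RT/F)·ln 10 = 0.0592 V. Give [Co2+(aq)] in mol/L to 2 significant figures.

1.6 M

The Co²⁺/Co couple has the larger reduction potential, so it is the cathode: E°cell = −0.29 − (−1.66) = +1.37 V and n = 6.
From the Nernst equation, log Q = n(E° − E)/0.0592 = 6·(+1.37 − (+1.371))/0.0592 = −0.101.
The balanced reaction is 3 Co2+(aq) + 2 Al(s) → 3 Co(s) + 2 Al3+(aq), so Q = [Al3+(aq)]^2 / [Co2+(aq)]^3.
Isolating [Co2+(aq)] in Q = 10^{−0.101} yields log [Co2+(aq)] = 0.201, i.e. 1.6 M.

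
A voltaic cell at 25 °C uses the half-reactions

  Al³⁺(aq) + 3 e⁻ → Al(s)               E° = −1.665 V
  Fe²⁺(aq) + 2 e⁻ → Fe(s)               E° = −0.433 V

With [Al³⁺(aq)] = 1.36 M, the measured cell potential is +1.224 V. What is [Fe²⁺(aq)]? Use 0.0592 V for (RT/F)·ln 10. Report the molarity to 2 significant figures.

0.66 M

With Fe²⁺/Fe at the cathode and Al³⁺/Al at the anode, E°cell = −0.433 − (−1.665) = +1.232 V (n = 6).
From the Nernst equation, log Q = n(E° − E)/0.0592 = 6·(+1.232 − (+1.224))/0.0592 = 0.811.
Balancing electrons gives 3 Fe²⁺(aq) + 2 Al(s) → 3 Fe(s) + 2 Al³⁺(aq); thus Q = [Al³⁺(aq)]^2 / [Fe²⁺(aq)]^3.
Substituting the known concentrations and solving, log [Fe²⁺(aq)] = −0.181 and [Fe²⁺(aq)] = 0.66 M.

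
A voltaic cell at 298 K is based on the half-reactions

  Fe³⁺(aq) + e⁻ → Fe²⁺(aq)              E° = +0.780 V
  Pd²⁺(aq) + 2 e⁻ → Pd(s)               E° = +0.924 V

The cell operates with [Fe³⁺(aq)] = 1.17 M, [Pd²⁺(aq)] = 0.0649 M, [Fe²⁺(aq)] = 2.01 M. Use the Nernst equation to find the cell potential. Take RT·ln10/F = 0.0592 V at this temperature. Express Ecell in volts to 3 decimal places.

The Pd²⁺/Pd couple has the more positive E°, so it is the cathode; Fe³⁺/Fe²⁺ is the anode.
E°cell = E°cat − E°an = +0.924 − (+0.780) = +0.144 V; n = 2.
The balanced reaction is Pd²⁺(aq) + 2 Fe²⁺(aq) → Pd(s) + 2 Fe³⁺(aq), so Q = [Fe³⁺(aq)]^2 / ([Pd²⁺(aq)]·[Fe²⁺(aq)]^2) = 5.22 and log Q = 0.718.
Applying E = E° − (RT ln10/nF)·log Q gives +0.144 − (0.0592/2)(0.718) = +0.123 V.

+0.123 V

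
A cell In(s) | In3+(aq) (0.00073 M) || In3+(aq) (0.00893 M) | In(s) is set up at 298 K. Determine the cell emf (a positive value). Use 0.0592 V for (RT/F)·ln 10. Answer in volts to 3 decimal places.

For a concentration cell E°cell = 0, since both electrodes use the same couple.
The compartment with the higher In3+(aq) concentration (0.00893 M) acts as the cathode; ions are reduced there and produced at the dilute (0.00073 M) anode.
With n = 3, Ecell = −(0.0592/3)·log([dilute]/[conc]) = −(0.0592/3)·log(0.00073/0.00893) = +0.021 V.

0.021 V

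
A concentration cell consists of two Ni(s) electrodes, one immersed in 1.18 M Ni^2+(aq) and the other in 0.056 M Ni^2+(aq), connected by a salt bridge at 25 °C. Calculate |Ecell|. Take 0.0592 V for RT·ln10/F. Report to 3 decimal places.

0.039 V

For a concentration cell E°cell = 0, since both electrodes use the same couple.
The compartment with the higher Ni^2+(aq) concentration (1.18 M) acts as the cathode; ions are reduced there and produced at the dilute (0.056 M) anode.
With n = 2, Ecell = −(0.0592/2)·log([dilute]/[conc]) = −(0.0592/2)·log(0.056/1.18) = +0.039 V.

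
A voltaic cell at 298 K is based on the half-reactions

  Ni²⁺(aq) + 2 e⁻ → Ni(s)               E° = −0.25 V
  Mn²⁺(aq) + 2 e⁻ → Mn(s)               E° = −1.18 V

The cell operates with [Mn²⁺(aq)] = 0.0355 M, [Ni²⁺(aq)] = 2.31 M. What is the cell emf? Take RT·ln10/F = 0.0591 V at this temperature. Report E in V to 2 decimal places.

+0.98 V

The Ni²⁺/Ni couple has the more positive E°, so it is the cathode; Mn²⁺/Mn is the anode.
E°cell = −0.25 − (−1.18) = +0.93 V, with n = 2 electrons transferred.
For the overall reaction Ni²⁺(aq) + Mn(s) → Ni(s) + Mn²⁺(aq), Q = [Mn²⁺(aq)] / [Ni²⁺(aq)] = 0.0154, giving log Q = −1.813.
By the Nernst equation, E = +0.93 − (0.0591/2)·(−1.813) = +0.98 V.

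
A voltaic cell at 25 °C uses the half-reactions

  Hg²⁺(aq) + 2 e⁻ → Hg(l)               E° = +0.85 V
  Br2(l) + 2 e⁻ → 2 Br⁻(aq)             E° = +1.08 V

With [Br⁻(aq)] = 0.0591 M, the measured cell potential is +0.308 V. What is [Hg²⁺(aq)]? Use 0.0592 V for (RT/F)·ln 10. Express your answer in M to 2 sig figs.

0.66 M

With Br₂/Br⁻ at the cathode and Hg²⁺/Hg at the anode, E°cell = +1.08 − (+0.85) = +0.23 V (n = 2).
Rearranging E = E° − (0.0592/n)·log Q gives log Q = 2(+0.23 − (+0.308))/0.0592 = −2.635.
Balancing electrons gives Br2(l) + Hg(l) → 2 Br⁻(aq) + Hg²⁺(aq); thus Q = [Br⁻(aq)]^2·[Hg²⁺(aq)].
Isolating [Hg²⁺(aq)] in Q = 10^{−2.635} yields log [Hg²⁺(aq)] = −0.178, i.e. 0.66 M.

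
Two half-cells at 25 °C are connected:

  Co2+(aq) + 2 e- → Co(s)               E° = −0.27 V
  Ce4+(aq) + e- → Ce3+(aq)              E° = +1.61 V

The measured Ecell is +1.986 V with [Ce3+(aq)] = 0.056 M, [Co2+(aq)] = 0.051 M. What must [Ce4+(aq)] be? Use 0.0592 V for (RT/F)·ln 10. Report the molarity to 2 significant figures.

Ce⁴⁺/Ce³⁺ is the cathode (higher E°); E°cell = +1.61 − (−0.27) = +1.88 V with n = 2.
From the Nernst equation, log Q = n(E° − E)/0.0592 = 2·(+1.88 − (+1.986))/0.0592 = −3.581.
Balancing electrons gives 2 Ce4+(aq) + Co(s) → 2 Ce3+(aq) + Co2+(aq); thus Q = ([Ce3+(aq)]^2·[Co2+(aq)]) / [Ce4+(aq)]^2.
Isolating [Ce4+(aq)] in Q = 10^{−3.581} yields log [Ce4+(aq)] = −0.108, i.e. 0.78 M.

0.78 M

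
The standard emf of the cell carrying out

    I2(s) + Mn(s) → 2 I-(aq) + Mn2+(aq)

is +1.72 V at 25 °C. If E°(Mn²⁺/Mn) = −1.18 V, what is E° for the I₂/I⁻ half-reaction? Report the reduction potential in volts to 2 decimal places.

+0.54 V

In the reaction as written the I₂/I⁻ couple is reduced (cathode) and Mn²⁺/Mn is oxidized (anode), so E°cell = E°(I₂/I⁻) − E°(Mn²⁺/Mn).
E°(I₂/I⁻) = E°cell + E°(anode) = +1.72 + (−1.18) = +0.54 V.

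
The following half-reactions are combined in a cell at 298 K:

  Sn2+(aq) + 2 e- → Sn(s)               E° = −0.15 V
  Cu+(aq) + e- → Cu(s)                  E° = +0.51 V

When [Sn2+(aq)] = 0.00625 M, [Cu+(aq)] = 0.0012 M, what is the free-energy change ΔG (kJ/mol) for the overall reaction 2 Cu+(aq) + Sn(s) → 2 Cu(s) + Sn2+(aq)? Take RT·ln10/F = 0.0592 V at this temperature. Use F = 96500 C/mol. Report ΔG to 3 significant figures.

The standard cell potential is +0.51 − (−0.15) = +0.66 V, with n = 2 electrons in the balanced equation.
Q = [Sn2+(aq)] / [Cu+(aq)]^2 = 4.34×10^3, so log Q = 3.638 and E = +0.66 − (0.0592/2)(3.638) = +0.5523 V.
Then ΔG = −nFE = −2 × 96500 × +0.5523 J/mol = −107 kJ/mol.

−107 kJ/mol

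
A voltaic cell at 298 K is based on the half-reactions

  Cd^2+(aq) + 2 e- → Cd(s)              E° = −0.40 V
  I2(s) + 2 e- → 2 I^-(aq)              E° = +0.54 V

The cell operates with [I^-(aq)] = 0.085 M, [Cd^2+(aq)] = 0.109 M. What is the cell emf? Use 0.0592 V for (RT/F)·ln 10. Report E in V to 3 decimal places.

+1.032 V

Since E°(I₂/I⁻) > E°(Cd²⁺/Cd), I₂/I⁻ serves as the cathode.
E°cell = +0.54 − (−0.40) = +0.94 V, with n = 2 electrons transferred.
Balancing gives I2(s) + Cd(s) → 2 I^-(aq) + Cd^2+(aq); hence Q = [I^-(aq)]^2·[Cd^2+(aq)] = 0.000788 (log Q = −3.104).
Applying E = E° − (RT ln10/nF)·log Q gives +0.94 − (0.0592/2)(−3.104) = +1.032 V.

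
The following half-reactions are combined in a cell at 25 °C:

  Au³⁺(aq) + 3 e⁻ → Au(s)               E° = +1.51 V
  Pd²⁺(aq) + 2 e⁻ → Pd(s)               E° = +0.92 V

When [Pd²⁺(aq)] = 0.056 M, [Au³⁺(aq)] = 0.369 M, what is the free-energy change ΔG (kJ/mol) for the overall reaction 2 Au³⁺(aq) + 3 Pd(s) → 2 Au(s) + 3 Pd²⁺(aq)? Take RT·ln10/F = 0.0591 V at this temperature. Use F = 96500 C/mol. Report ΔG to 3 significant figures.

−358 kJ/mol

E°cell = +1.51 − (+0.92) = +0.59 V; the balanced reaction transfers n = 6 electrons.
Here Q = [Pd²⁺(aq)]^3 / [Au³⁺(aq)]^2 = 0.00129 (log Q = −2.889), giving E = +0.59 − (0.0591/6)·(−2.889) = +0.6185 V.
ΔG = −nFE = −(6)(96500)(+0.6185) J/mol = −358 kJ/mol.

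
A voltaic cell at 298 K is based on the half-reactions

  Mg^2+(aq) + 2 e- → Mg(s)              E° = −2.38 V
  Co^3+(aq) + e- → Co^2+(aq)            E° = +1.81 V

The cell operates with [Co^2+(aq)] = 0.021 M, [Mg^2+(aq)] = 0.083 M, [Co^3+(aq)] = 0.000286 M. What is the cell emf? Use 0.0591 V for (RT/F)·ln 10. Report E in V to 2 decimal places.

+4.11 V

The Co³⁺/Co²⁺ couple has the more positive E°, so it is the cathode; Mg²⁺/Mg is the anode.
E°cell = E°cat − E°an = +1.81 − (−2.38) = +4.19 V; n = 2.
Balancing gives 2 Co^3+(aq) + Mg(s) → 2 Co^2+(aq) + Mg^2+(aq); hence Q = ([Co^2+(aq)]^2·[Mg^2+(aq)]) / [Co^3+(aq)]^2 = 447 (log Q = 2.651).
By the Nernst equation, E = +4.19 − (0.0591/2)·(2.651) = +4.11 V.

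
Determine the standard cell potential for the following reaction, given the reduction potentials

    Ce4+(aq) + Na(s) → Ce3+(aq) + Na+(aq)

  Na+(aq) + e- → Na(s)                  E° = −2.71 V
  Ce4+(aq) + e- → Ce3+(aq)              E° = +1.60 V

+4.31 V

In the reaction as written, Ce4+(aq) is reduced (cathode) and Na+(aq) is produced by oxidation at the anode.
E°cell = E°(cathode) − E°(anode) = +1.60 − (−2.71) = +4.31 V.
The positive value indicates the reaction is spontaneous as written.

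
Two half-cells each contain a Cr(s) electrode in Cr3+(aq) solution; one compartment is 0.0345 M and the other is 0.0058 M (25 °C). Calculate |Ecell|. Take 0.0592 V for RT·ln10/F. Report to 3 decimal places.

For a concentration cell E°cell = 0, since both electrodes use the same couple.
The compartment with the higher Cr3+(aq) concentration (0.0345 M) acts as the cathode; ions are reduced there and produced at the dilute (0.0058 M) anode.
With n = 3, Ecell = −(0.0592/3)·log([dilute]/[conc]) = −(0.0592/3)·log(0.0058/0.0345) = +0.015 V.

0.015 V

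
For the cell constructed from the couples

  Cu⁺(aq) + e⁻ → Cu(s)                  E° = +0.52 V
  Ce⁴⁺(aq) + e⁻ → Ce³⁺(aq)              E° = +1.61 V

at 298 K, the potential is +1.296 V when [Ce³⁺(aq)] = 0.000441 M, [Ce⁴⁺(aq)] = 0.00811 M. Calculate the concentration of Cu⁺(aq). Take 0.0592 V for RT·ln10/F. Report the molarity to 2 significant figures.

With Ce⁴⁺/Ce³⁺ at the cathode and Cu⁺/Cu at the anode, E°cell = +1.61 − (+0.52) = +1.09 V (n = 1).
Since E = E° − (0.0592/n)·log Q, log Q = n(E° − E)/0.0592 = −3.480.
For Ce⁴⁺(aq) + Cu(s) → Ce³⁺(aq) + Cu⁺(aq), the reaction quotient is Q = ([Ce³⁺(aq)]·[Cu⁺(aq)]) / [Ce⁴⁺(aq)].
Substituting the known concentrations and solving, log [Cu⁺(aq)] = −2.215 and [Cu⁺(aq)] = 0.0061 M.

0.0061 M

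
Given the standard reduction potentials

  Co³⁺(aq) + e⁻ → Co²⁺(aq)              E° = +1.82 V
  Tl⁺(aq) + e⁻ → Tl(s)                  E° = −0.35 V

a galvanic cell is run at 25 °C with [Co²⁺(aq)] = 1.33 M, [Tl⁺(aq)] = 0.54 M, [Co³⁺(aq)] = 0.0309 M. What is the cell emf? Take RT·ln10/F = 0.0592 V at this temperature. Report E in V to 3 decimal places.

+2.089 V

Co³⁺/Co²⁺ is reduced (cathode, E° = +1.82 V) and Tl⁺/Tl is oxidized (anode).
The standard potential is +1.82 − (−0.35) = +2.17 V and the balanced reaction transfers n = 1 electron.
The balanced reaction is Co³⁺(aq) + Tl(s) → Co²⁺(aq) + Tl⁺(aq), so Q = ([Co²⁺(aq)]·[Tl⁺(aq)]) / [Co³⁺(aq)] = 23.2 and log Q = 1.366.
By the Nernst equation, E = +2.17 − (0.0592/1)·(1.366) = +2.089 V.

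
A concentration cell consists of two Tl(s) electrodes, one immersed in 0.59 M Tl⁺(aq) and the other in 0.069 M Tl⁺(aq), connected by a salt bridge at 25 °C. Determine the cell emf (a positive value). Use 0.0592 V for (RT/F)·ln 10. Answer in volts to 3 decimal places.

0.055 V

For a concentration cell E°cell = 0, since both electrodes use the same couple.
The compartment with the higher Tl⁺(aq) concentration (0.59 M) acts as the cathode; ions are reduced there and produced at the dilute (0.069 M) anode.
With n = 1, Ecell = −(0.0592/1)·log([dilute]/[conc]) = −(0.0592/1)·log(0.069/0.59) = +0.055 V.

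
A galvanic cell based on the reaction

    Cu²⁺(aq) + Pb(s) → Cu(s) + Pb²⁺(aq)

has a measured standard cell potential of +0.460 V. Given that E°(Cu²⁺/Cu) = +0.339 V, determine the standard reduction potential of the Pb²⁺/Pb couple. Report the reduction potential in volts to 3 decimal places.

In the reaction as written the Cu²⁺/Cu couple is reduced (cathode) and Pb²⁺/Pb is oxidized (anode), so E°cell = E°(Cu²⁺/Cu) − E°(Pb²⁺/Pb).
E°(Pb²⁺/Pb) = E°(cathode) − E°cell = +0.339 − (+0.460) = −0.121 V.

−0.121 V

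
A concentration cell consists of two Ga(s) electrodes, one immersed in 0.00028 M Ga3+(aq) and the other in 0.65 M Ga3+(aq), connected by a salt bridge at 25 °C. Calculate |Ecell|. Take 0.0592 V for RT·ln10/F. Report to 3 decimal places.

0.066 V

For a concentration cell E°cell = 0, since both electrodes use the same couple.
The compartment with the higher Ga3+(aq) concentration (0.65 M) acts as the cathode; ions are reduced there and produced at the dilute (0.00028 M) anode.
With n = 3, Ecell = −(0.0592/3)·log([dilute]/[conc]) = −(0.0592/3)·log(0.00028/0.65) = +0.066 V.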